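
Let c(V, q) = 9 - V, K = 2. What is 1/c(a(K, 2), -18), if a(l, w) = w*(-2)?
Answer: 1/13 ≈ 0.076923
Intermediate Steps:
a(l, w) = -2*w
1/c(a(K, 2), -18) = 1/(9 - (-2)*2) = 1/(9 - 1*(-4)) = 1/(9 + 4) = 1/13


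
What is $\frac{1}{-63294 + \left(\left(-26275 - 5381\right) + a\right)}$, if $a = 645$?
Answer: $- \frac{1}{94305} \approx -1.0604 \cdot 10^{-5}$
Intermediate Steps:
$\frac{1}{-63294 + \left(\left(-26275 - 5381\right) + a\right)} = \frac{1}{-63294 + \left(\left(-26275 - 5381\right) + 645\right)} = \frac{1}{-63294 + \left(-31656 + 645\right)} = \frac{1}{-63294 - 31011} = \frac{1}{-94305} = - \frac{1}{94305}$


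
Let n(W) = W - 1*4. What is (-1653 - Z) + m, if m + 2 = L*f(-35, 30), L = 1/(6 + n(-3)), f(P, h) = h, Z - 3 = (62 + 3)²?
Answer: -5913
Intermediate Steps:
Z = 4228 (Z = 3 + (62 + 3)² = 3 + 65² = 3 + 4225 = 4228)
n(W) = -4 + W (n(W) = W - 4 = -4 + W)
L = -1 (L = 1/(6 + (-4 - 3)) = 1/(6 - 7) = 1/(-1) = -1)
m = -32 (m = -2 - 1*30 = -2 - 30 = -32)
(-1653 - Z) + m = (-1653 - 1*4228) - 32 = (-1653 - 4228) - 32 = -5881 - 32 = -5913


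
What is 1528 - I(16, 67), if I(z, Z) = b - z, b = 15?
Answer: 1529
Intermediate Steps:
I(z, Z) = 15 - z
1528 - I(16, 67) = 1528 - (15 - 1*16) = 1528 - (15 - 16) = 1528 - 1*(-1) = 1528 + 1 = 1529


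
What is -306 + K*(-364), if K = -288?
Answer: 104526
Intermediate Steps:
-306 + K*(-364) = -306 - 288*(-364) = -306 + 104832 = 104526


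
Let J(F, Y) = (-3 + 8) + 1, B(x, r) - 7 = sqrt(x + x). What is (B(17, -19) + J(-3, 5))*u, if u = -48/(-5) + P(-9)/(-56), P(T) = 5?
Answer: 34619/280 + 2663*sqrt(34)/280 ≈ 179.10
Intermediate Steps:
B(x, r) = 7 + sqrt(2)*sqrt(x) (B(x, r) = 7 + sqrt(x + x) = 7 + sqrt(2*x) = 7 + sqrt(2)*sqrt(x))
J(F, Y) = 6 (J(F, Y) = 5 + 1 = 6)
u = 2663/280 (u = -48/(-5) + 5/(-56) = -48*(-1/5) + 5*(-1/56) = 48/5 - 5/56 = 2663/280 ≈ 9.5107)
(B(17, -19) + J(-3, 5))*u = ((7 + sqrt(2)*sqrt(17)) + 6)*(2663/280) = ((7 + sqrt(34)) + 6)*(2663/280) = (13 + sqrt(34))*(2663/280) = 34619/280 + 2663*sqrt(34)/280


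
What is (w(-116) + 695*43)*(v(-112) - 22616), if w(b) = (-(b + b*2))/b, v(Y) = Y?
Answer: -679158096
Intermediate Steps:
w(b) = -3 (w(b) = (-(b + 2*b))/b = (-3*b)/b = -3)
(w(-116) + 695*43)*(v(-112) - 22616) = (-3 + 695*43)*(-112 - 22616) = (-3 + 29885)*(-22728) = 29882*(-22728) = -679158096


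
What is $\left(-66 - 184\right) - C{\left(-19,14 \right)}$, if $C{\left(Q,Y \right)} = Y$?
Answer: $-264$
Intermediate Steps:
$\left(-66 - 184\right) - C{\left(-19,14 \right)} = \left(-66 - 184\right) - 14 = -250 - 14 = -264$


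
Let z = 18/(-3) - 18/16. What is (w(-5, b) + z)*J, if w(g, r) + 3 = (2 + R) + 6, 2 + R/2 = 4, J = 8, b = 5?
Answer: 15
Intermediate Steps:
R = 4 (R = -4 + 2*4 = -4 + 8 = 4)
z = -57/8 (z = 18*(-⅓) - 18*1/16 = -6 - 9/8 = -57/8 ≈ -7.1250)
w(g, r) = 9 (w(g, r) = -3 + ((2 + 4) + 6) = -3 + (6 + 6) = -3 + 12 = 9)
(w(-5, b) + z)*J = (9 - 57/8)*8 = (15/8)*8 = 15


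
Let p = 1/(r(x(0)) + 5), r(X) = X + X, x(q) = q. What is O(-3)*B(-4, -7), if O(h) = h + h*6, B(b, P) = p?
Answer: -21/5 ≈ -4.2000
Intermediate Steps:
r(X) = 2*X
p = ⅕ (p = 1/(2*0 + 5) = 1/(0 + 5) = 1/5 = ⅕ ≈ 0.20000)
B(b, P) = ⅕
O(h) = 7*h (O(h) = h + 6*h = 7*h)
O(-3)*B(-4, -7) = (7*(-3))*(⅕) = -21*⅕ = -21/5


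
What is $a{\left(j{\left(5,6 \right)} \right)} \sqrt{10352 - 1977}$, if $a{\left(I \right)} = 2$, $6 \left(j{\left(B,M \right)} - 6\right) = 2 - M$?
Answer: $10 \sqrt{335} \approx 183.03$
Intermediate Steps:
$j{\left(B,M \right)} = \frac{19}{3} - \frac{M}{6}$ ($j{\left(B,M \right)} = 6 + \frac{2 - M}{6} = 6 - \left(- \frac{1}{3} + \frac{M}{6}\right) = \frac{19}{3} - \frac{M}{6}$)
$a{\left(j{\left(5,6 \right)} \right)} \sqrt{10352 - 1977} = 2 \sqrt{10352 - 1977} = 2 \sqrt{8375} = 2 \cdot 5 \sqrt{335} = 10 \sqrt{335}$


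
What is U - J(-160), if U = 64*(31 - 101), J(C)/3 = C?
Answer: -4000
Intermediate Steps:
J(C) = 3*C
U = -4480 (U = 64*(-70) = -4480)
U - J(-160) = -4480 - 3*(-160) = -4480 - 1*(-480) = -4480 + 480 = -4000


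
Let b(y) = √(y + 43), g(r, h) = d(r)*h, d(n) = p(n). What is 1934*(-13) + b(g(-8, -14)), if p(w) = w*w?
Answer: -25142 + I*√853 ≈ -25142.0 + 29.206*I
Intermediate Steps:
p(w) = w²
d(n) = n²
g(r, h) = h*r² (g(r, h) = r²*h = h*r²)
b(y) = √(43 + y)
1934*(-13) + b(g(-8, -14)) = 1934*(-13) + √(43 - 14*(-8)²) = -25142 + √(43 - 14*64) = -25142 + √(43 - 896) = -25142 + √(-853) = -25142 + I*√853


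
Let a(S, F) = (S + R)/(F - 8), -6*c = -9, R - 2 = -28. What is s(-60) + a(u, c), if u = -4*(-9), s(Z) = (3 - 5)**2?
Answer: 32/13 ≈ 2.4615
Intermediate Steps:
R = -26 (R = 2 - 28 = -26)
s(Z) = 4 (s(Z) = (-2)**2 = 4)
c = 3/2 (c = -1/6*(-9) = 3/2 ≈ 1.5000)
u = 36
a(S, F) = (-26 + S)/(-8 + F) (a(S, F) = (S - 26)/(F - 8) = (-26 + S)/(-8 + F))
s(-60) + a(u, c) = 4 + (-26 + 36)/(-8 + 3/2) = 4 + 10/(-13/2) = 4 - 2/13*10 = 4 - 20/13 = 32/13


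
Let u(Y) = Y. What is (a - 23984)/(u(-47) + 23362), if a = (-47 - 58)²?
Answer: -12959/23315 ≈ -0.55582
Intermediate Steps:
a = 11025 (a = (-105)² = 11025)
(a - 23984)/(u(-47) + 23362) = (11025 - 23984)/(-47 + 23362) = -12959/23315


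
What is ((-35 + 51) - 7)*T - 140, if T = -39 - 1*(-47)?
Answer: -68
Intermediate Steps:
T = 8 (T = -39 + 47 = 8)
((-35 + 51) - 7)*T - 140 = ((-35 + 51) - 7)*8 - 140 = (16 - 7)*8 - 140 = 9*8 - 140 = 72 - 140 = -68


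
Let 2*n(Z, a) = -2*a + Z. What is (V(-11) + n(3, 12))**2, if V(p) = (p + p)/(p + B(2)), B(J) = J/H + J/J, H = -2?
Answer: 289/4 ≈ 72.250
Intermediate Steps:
B(J) = 1 - J/2 (B(J) = J/(-2) + J/J = J*(-1/2) + 1 = -J/2 + 1 = 1 - J/2)
V(p) = 2 (V(p) = (p + p)/(p + (1 - 1/2*2)) = (2*p)/(p + (1 - 1)) = (2*p)/(p + 0) = (2*p)/p = 2)
n(Z, a) = Z/2 - a (n(Z, a) = (-2*a + Z)/2 = (Z - 2*a)/2 = Z/2 - a)
(V(-11) + n(3, 12))**2 = (2 + ((1/2)*3 - 1*12))**2 = (2 + (3/2 - 12))**2 = (2 - 21/2)**2 = (-17/2)**2 = 289/4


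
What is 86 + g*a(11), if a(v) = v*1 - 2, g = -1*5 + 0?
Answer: 41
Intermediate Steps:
g = -5 (g = -5 + 0 = -5)
a(v) = -2 + v (a(v) = v - 2 = -2 + v)
86 + g*a(11) = 86 - 5*(-2 + 11) = 86 - 5*9 = 86 - 45 = 41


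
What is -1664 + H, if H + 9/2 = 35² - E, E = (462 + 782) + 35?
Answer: -3445/2 ≈ -1722.5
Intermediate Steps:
E = 1279 (E = 1244 + 35 = 1279)
H = -117/2 (H = -9/2 + (35² - 1*1279) = -9/2 + (1225 - 1279) = -9/2 - 54 = -117/2 ≈ -58.500)
-1664 + H = -1664 - 117/2 = -3445/2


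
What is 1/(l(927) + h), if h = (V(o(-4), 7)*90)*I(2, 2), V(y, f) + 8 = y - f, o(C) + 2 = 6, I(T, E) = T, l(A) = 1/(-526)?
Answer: -526/1041481 ≈ -0.00050505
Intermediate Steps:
l(A) = -1/526
o(C) = 4 (o(C) = -2 + 6 = 4)
V(y, f) = -8 + y - f (V(y, f) = -8 + (y - f) = -8 + y - f)
h = -1980 (h = ((-8 + 4 - 1*7)*90)*2 = ((-8 + 4 - 7)*90)*2 = -11*90*2 = -990*2 = -1980)
1/(l(927) + h) = 1/(-1/526 - 1980) = 1/(-1041481/526) = -526/1041481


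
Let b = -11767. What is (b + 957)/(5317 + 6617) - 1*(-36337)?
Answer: 216817474/5967 ≈ 36336.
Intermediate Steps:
(b + 957)/(5317 + 6617) - 1*(-36337) = (-11767 + 957)/(5317 + 6617) - 1*(-36337) = -10810/11934 + 36337 = -10810*1/11934 + 36337 = -5405/5967 + 36337 = 216817474/5967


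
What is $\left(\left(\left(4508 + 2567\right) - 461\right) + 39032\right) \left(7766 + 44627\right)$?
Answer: $2391530878$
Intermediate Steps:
$\left(\left(\left(4508 + 2567\right) - 461\right) + 39032\right) \left(7766 + 44627\right) = \left(\left(7075 - 461\right) + 39032\right) 52393 = \left(6614 + 39032\right) 52393 = 45646 \cdot 52393 = 2391530878$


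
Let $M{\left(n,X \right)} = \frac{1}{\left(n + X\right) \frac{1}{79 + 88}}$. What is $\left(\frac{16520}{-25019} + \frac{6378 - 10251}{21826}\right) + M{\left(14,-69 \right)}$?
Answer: $- \frac{116353329783}{30033558170} \approx -3.8741$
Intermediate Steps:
$M{\left(n,X \right)} = \frac{1}{\frac{X}{167} + \frac{n}{167}}$ ($M{\left(n,X \right)} = \frac{1}{\left(X + n\right) \frac{1}{167}} = \frac{1}{\frac{X}{167} + \frac{n}{167}}$)
$\left(\frac{16520}{-25019} + \frac{6378 - 10251}{21826}\right) + M{\left(14,-69 \right)} = \left(\frac{16520}{-25019} + \frac{6378 - 10251}{21826}\right) + \frac{167}{-69 + 14} = \left(16520 \left(- \frac{1}{25019}\right) + \left(6378 - 10251\right) \frac{1}{21826}\right) + \frac{167}{-55} = \left(- \frac{16520}{25019} - \frac{3873}{21826}\right) + 167 \left(- \frac{1}{55}\right) = \left(- \frac{16520}{25019} - \frac{3873}{21826}\right) - \frac{167}{55} = - \frac{457464107}{546064694} - \frac{167}{55} = - \frac{116353329783}{30033558170}$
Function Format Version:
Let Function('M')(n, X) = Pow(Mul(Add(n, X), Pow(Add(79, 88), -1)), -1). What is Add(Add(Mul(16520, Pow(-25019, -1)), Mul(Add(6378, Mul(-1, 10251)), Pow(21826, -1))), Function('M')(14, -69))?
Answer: Rational(-116353329783, 30033558170) ≈ -3.8741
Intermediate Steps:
Function('M')(n, X) = Pow(Add(Mul(Rational(1, 167), X), Mul(Rational(1, 167), n)), -1) (Function('M')(n, X) = Pow(Mul(Add(X, n), Pow(167, -1)), -1) = Pow(Mul(Add(X, n), Rational(1, 167)), -1) = Pow(Add(Mul(Rational(1, 167), X), Mul(Rational(1, 167), n)), -1))
Add(Add(Mul(16520, Pow(-25019, -1)), Mul(Add(6378, Mul(-1, 10251)), Pow(21826, -1))), Function('M')(14, -69)) = Add(Add(Mul(16520, Pow(-25019, -1)), Mul(Add(6378, Mul(-1, 10251)), Pow(21826, -1))), Mul(167, Pow(Add(-69, 14), -1))) = Add(Add(Mul(16520, Rational(-1, 25019)), Mul(Add(6378, -10251), Rational(1, 21826))), Mul(167, Pow(-55, -1))) = Add(Add(Rational(-16520, 25019), Mul(-3873, Rational(1, 21826))), Mul(167, Rational(-1, 55))) = Add(Add(Rational(-16520, 25019), Rational(-3873, 21826)), Rational(-167, 55)) = Add(Rational(-457464107, 546064694), Rational(-167, 55)) = Rational(-116353329783, 30033558170)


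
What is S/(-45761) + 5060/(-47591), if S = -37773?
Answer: 1566104183/2177811751 ≈ 0.71912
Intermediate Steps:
S/(-45761) + 5060/(-47591) = -37773/(-45761) + 5060/(-47591) = -37773*(-1/45761) + 5060*(-1/47591) = 37773/45761 - 5060/47591 = 1566104183/2177811751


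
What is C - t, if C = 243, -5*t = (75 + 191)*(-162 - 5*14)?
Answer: -60497/5 ≈ -12099.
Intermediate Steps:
t = 61712/5 (t = -(75 + 191)*(-162 - 5*14)/5 = -266*(-162 - 70)/5 = -266*(-232)/5 = -⅕*(-61712) = 61712/5 ≈ 12342.)
C - t = 243 - 1*61712/5 = 243 - 61712/5 = -60497/5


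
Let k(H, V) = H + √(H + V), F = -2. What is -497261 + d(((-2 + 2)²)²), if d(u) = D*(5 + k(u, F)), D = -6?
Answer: -497291 - 6*I*√2 ≈ -4.9729e+5 - 8.4853*I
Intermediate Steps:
d(u) = -30 - 6*u - 6*√(-2 + u) (d(u) = -6*(5 + (u + √(u - 2))) = -6*(5 + (u + √(-2 + u))) = -6*(5 + u + √(-2 + u)) = -30 - 6*u - 6*√(-2 + u))
-497261 + d(((-2 + 2)²)²) = -497261 + (-30 - 6*(-2 + 2)⁴ - 6*√(-2 + ((-2 + 2)²)²)) = -497261 + (-30 - 6*(0²)² - 6*√(-2 + (0²)²)) = -497261 + (-30 - 6*0² - 6*√(-2 + 0²)) = -497261 + (-30 - 6*0 - 6*√(-2 + 0)) = -497261 + (-30 + 0 - 6*I*√2) = -497261 + (-30 - 6*I*√2) = -497291 - 6*I*√2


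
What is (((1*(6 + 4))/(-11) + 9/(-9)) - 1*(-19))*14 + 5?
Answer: 2687/11 ≈ 244.27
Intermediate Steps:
(((1*(6 + 4))/(-11) + 9/(-9)) - 1*(-19))*14 + 5 = (((1*10)*(-1/11) + 9*(-1/9)) + 19)*14 + 5 = ((10*(-1/11) - 1) + 19)*14 + 5 = ((-10/11 - 1) + 19)*14 + 5 = (-21/11 + 19)*14 + 5 = (188/11)*14 + 5 = 2632/11 + 5 = 2687/11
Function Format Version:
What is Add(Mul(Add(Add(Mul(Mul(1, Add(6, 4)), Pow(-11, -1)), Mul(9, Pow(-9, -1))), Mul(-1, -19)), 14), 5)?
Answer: Rational(2687, 11) ≈ 244.27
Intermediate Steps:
Add(Mul(Add(Add(Mul(Mul(1, Add(6, 4)), Pow(-11, -1)), Mul(9, Pow(-9, -1))), Mul(-1, -19)), 14), 5) = Add(Mul(Add(Add(Mul(Mul(1, 10), Rational(-1, 11)), Mul(9, Rational(-1, 9))), 19), 14), 5) = Add(Mul(Add(Add(Mul(10, Rational(-1, 11)), -1), 19), 14), 5) = Add(Mul(Add(Add(Rational(-10, 11), -1), 19), 14), 5) = Add(Mul(Add(Rational(-21, 11), 19), 14), 5) = Add(Mul(Rational(188, 11), 14), 5) = Add(Rational(2632, 11), 5) = Rational(2687, 11)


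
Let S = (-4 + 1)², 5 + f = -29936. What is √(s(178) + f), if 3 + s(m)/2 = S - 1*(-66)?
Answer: I*√29797 ≈ 172.62*I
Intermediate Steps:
f = -29941 (f = -5 - 29936 = -29941)
S = 9 (S = (-3)² = 9)
s(m) = 144 (s(m) = -6 + 2*(9 - 1*(-66)) = -6 + 2*(9 + 66) = -6 + 2*75 = -6 + 150 = 144)
√(s(178) + f) = √(144 - 29941) = √(-29797) = I*√29797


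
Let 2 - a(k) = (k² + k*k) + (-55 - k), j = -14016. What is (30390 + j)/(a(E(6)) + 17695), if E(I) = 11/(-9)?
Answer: 1326294/1437571 ≈ 0.92259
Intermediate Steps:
E(I) = -11/9 (E(I) = 11*(-⅑) = -11/9)
a(k) = 57 + k - 2*k² (a(k) = 2 - ((k² + k*k) + (-55 - k)) = 2 - ((k² + k²) + (-55 - k)) = 2 - (2*k² + (-55 - k)) = 2 - (-55 - k + 2*k²) = 2 + (55 + k - 2*k²) = 57 + k - 2*k²)
(30390 + j)/(a(E(6)) + 17695) = (30390 - 14016)/((57 - 11/9 - 2*(-11/9)²) + 17695) = 16374/((57 - 11/9 - 2*121/81) + 17695) = 16374/((57 - 11/9 - 242/81) + 17695) = 16374/(4276/81 + 17695) = 16374/(1437571/81) = 16374*(81/1437571) = 1326294/1437571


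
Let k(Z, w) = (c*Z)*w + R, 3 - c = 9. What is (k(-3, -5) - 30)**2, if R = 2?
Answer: 13924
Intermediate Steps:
c = -6 (c = 3 - 1*9 = 3 - 9 = -6)
k(Z, w) = 2 - 6*Z*w (k(Z, w) = (-6*Z)*w + 2 = -6*Z*w + 2 = 2 - 6*Z*w)
(k(-3, -5) - 30)**2 = ((2 - 6*(-3)*(-5)) - 30)**2 = ((2 - 90) - 30)**2 = (-88 - 30)**2 = (-118)**2 = 13924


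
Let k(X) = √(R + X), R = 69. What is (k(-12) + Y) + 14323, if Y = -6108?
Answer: 8215 + √57 ≈ 8222.5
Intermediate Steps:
k(X) = √(69 + X)
(k(-12) + Y) + 14323 = (√(69 - 12) - 6108) + 14323 = (√57 - 6108) + 14323 = (-6108 + √57) + 14323 = 8215 + √57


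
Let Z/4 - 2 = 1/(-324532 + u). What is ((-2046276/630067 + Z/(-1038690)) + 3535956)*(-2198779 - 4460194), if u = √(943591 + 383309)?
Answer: -202864467579416867276849716685139482/8615733921246585674565 - 6658973*√13269/2734862775306939 ≈ -2.3546e+13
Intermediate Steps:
u = 10*√13269 (u = √1326900 = 10*√13269 ≈ 1151.9)
Z = 8 + 4/(-324532 + 10*√13269) ≈ 8.0000
((-2046276/630067 + Z/(-1038690)) + 3535956)*(-2198779 - 4460194) = ((-2046276/630067 + (210639059716/26329923031 - 10*√13269/26329923031)/(-1038690)) + 3535956)*(-2198779 - 4460194) = ((-2046276*1/630067 + (210639059716/26329923031 - 10*√13269/26329923031)*(-1/1038690)) + 3535956)*(-6658973) = ((-2046276/630067 + (-105319529858/13674313876534695 + √13269/2734862775306939)) + 3535956)*(-6658973) = ((-27981486660380128586306/8615733921246585674565 + √13269/2734862775306939) + 3535956)*(-6658973) = (30464828071748731715363572834/8615733921246585674565 + √13269/2734862775306939)*(-6658973) = -202864467579416867276849716685139482/8615733921246585674565 - 6658973*√13269/2734862775306939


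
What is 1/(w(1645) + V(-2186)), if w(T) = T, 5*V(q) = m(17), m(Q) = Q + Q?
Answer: 5/8259 ≈ 0.00060540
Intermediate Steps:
m(Q) = 2*Q
V(q) = 34/5 (V(q) = (2*17)/5 = (⅕)*34 = 34/5)
1/(w(1645) + V(-2186)) = 1/(1645 + 34/5) = 1/(8259/5) = 5/8259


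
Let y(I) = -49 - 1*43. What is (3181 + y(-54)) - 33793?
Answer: -30704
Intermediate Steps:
y(I) = -92 (y(I) = -49 - 43 = -92)
(3181 + y(-54)) - 33793 = (3181 - 92) - 33793 = 3089 - 33793 = -30704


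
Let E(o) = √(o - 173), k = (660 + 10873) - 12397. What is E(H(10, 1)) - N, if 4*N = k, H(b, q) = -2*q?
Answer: 216 + 5*I*√7 ≈ 216.0 + 13.229*I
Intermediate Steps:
k = -864 (k = 11533 - 12397 = -864)
E(o) = √(-173 + o)
N = -216 (N = (¼)*(-864) = -216)
E(H(10, 1)) - N = √(-173 - 2*1) - 1*(-216) = √(-173 - 2) + 216 = √(-175) + 216 = 5*I*√7 + 216 = 216 + 5*I*√7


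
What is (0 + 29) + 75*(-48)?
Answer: -3571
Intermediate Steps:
(0 + 29) + 75*(-48) = 29 - 3600 = -3571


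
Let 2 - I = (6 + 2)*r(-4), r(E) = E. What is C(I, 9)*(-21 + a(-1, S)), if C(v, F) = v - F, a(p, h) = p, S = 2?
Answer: -550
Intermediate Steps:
I = 34 (I = 2 - (6 + 2)*(-4) = 2 - 8*(-4) = 2 - 1*(-32) = 2 + 32 = 34)
C(I, 9)*(-21 + a(-1, S)) = (34 - 1*9)*(-21 - 1) = (34 - 9)*(-22) = 25*(-22) = -550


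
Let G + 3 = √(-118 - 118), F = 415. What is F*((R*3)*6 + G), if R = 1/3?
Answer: 1245 + 830*I*√59 ≈ 1245.0 + 6375.4*I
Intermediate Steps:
R = ⅓ ≈ 0.33333
G = -3 + 2*I*√59 (G = -3 + √(-118 - 118) = -3 + √(-236) = -3 + 2*I*√59 ≈ -3.0 + 15.362*I)
F*((R*3)*6 + G) = 415*(((⅓)*3)*6 + (-3 + 2*I*√59)) = 415*(1*6 + (-3 + 2*I*√59)) = 415*(6 + (-3 + 2*I*√59)) = 415*(3 + 2*I*√59) = 1245 + 830*I*√59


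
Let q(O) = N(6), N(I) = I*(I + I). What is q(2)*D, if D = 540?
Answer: 38880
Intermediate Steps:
N(I) = 2*I**2 (N(I) = I*(2*I) = 2*I**2)
q(O) = 72 (q(O) = 2*6**2 = 2*36 = 72)
q(2)*D = 72*540 = 38880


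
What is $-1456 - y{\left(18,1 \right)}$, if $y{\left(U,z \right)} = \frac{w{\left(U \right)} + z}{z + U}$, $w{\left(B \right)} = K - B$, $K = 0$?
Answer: $- \frac{27647}{19} \approx -1455.1$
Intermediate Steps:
$w{\left(B \right)} = - B$ ($w{\left(B \right)} = 0 - B = - B$)
$y{\left(U,z \right)} = \frac{z - U}{U + z}$ ($y{\left(U,z \right)} = \frac{- U + z}{z + U} = \frac{z - U}{U + z}$)
$-1456 - y{\left(18,1 \right)} = -1456 - \frac{1 - 18}{18 + 1} = -1456 - \frac{1 - 18}{19} = -1456 - \frac{1}{19} \left(-17\right) = -1456 - - \frac{17}{19} = -1456 + \frac{17}{19} = - \frac{27647}{19}$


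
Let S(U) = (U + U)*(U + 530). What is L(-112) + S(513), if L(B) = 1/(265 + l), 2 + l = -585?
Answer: 344577995/322 ≈ 1.0701e+6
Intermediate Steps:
l = -587 (l = -2 - 585 = -587)
L(B) = -1/322 (L(B) = 1/(265 - 587) = 1/(-322) = -1/322)
S(U) = 2*U*(530 + U) (S(U) = (2*U)*(530 + U) = 2*U*(530 + U))
L(-112) + S(513) = -1/322 + 2*513*(530 + 513) = -1/322 + 2*513*1043 = -1/322 + 1070118 = 344577995/322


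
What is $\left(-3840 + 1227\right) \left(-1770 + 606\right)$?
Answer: $3041532$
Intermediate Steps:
$\left(-3840 + 1227\right) \left(-1770 + 606\right) = \left(-2613\right) \left(-1164\right) = 3041532$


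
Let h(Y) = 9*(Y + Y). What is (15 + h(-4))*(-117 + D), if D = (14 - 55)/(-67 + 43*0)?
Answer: 444486/67 ≈ 6634.1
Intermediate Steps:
h(Y) = 18*Y (h(Y) = 9*(2*Y) = 18*Y)
D = 41/67 (D = -41/(-67 + 0) = -41/(-67) = -41*(-1/67) = 41/67 ≈ 0.61194)
(15 + h(-4))*(-117 + D) = (15 + 18*(-4))*(-117 + 41/67) = (15 - 72)*(-7798/67) = -57*(-7798/67) = 444486/67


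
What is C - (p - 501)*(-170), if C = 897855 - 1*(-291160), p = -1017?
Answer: 930955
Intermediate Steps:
C = 1189015 (C = 897855 + 291160 = 1189015)
C - (p - 501)*(-170) = 1189015 - (-1017 - 501)*(-170) = 1189015 - (-1518)*(-170) = 1189015 - 1*258060 = 1189015 - 258060 = 930955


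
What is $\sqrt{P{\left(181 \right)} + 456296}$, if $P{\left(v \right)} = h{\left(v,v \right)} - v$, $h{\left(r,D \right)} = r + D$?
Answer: $\sqrt{456477} \approx 675.63$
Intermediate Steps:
$h{\left(r,D \right)} = D + r$
$P{\left(v \right)} = v$ ($P{\left(v \right)} = \left(v + v\right) - v = 2 v - v = v$)
$\sqrt{P{\left(181 \right)} + 456296} = \sqrt{181 + 456296} = \sqrt{456477}$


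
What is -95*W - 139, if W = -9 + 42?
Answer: -3274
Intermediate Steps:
W = 33
-95*W - 139 = -95*33 - 139 = -3135 - 139 = -3274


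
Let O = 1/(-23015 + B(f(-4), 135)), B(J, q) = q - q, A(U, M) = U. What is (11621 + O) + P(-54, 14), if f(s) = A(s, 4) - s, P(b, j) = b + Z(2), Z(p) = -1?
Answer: 266191489/23015 ≈ 11566.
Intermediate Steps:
P(b, j) = -1 + b (P(b, j) = b - 1 = -1 + b)
f(s) = 0 (f(s) = s - s = 0)
B(J, q) = 0
O = -1/23015 (O = 1/(-23015 + 0) = 1/(-23015) = -1/23015 ≈ -4.3450e-5)
(11621 + O) + P(-54, 14) = (11621 - 1/23015) + (-1 - 54) = 267457314/23015 - 55 = 266191489/23015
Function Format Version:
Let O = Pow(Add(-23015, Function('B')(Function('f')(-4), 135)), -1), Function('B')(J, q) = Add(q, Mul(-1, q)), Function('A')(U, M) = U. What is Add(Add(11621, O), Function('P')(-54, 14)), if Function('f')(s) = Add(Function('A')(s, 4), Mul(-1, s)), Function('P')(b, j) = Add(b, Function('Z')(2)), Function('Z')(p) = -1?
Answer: Rational(266191489, 23015) ≈ 11566.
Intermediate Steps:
Function('P')(b, j) = Add(-1, b) (Function('P')(b, j) = Add(b, -1) = Add(-1, b))
Function('f')(s) = 0 (Function('f')(s) = Add(s, Mul(-1, s)) = 0)
Function('B')(J, q) = 0
O = Rational(-1, 23015) (O = Pow(Add(-23015, 0), -1) = Pow(-23015, -1) = Rational(-1, 23015) ≈ -4.3450e-5)
Add(Add(11621, O), Function('P')(-54, 14)) = Add(Add(11621, Rational(-1, 23015)), Add(-1, -54)) = Add(Rational(267457314, 23015), -55) = Rational(266191489, 23015)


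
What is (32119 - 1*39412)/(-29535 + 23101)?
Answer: 7293/6434 ≈ 1.1335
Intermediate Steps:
(32119 - 1*39412)/(-29535 + 23101) = (32119 - 39412)/(-6434) = -7293*(-1/6434) = 7293/6434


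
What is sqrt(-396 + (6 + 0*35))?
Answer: I*sqrt(390) ≈ 19.748*I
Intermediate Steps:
sqrt(-396 + (6 + 0*35)) = sqrt(-396 + (6 + 0)) = sqrt(-396 + 6) = sqrt(-390) = I*sqrt(390)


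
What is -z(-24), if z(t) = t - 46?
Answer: 70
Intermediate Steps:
z(t) = -46 + t
-z(-24) = -(-46 - 24) = -1*(-70) = 70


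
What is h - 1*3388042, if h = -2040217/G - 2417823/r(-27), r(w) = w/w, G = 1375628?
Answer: -7986712498437/1375628 ≈ -5.8059e+6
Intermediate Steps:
r(w) = 1
h = -3326027058061/1375628 (h = -2040217/1375628 - 2417823/1 = -2040217*1/1375628 - 2417823*1 = -2040217/1375628 - 2417823 = -3326027058061/1375628 ≈ -2.4178e+6)
h - 1*3388042 = -3326027058061/1375628 - 1*3388042 = -3326027058061/1375628 - 3388042 = -7986712498437/1375628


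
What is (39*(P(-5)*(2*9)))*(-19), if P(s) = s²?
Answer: -333450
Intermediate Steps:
(39*(P(-5)*(2*9)))*(-19) = (39*((-5)²*(2*9)))*(-19) = (39*(25*18))*(-19) = (39*450)*(-19) = 17550*(-19) = -333450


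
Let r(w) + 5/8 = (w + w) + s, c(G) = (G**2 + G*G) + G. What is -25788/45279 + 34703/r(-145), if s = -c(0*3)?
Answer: -1403388244/11697075 ≈ -119.98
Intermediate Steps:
c(G) = G + 2*G**2 (c(G) = (G**2 + G**2) + G = 2*G**2 + G = G + 2*G**2)
s = 0 (s = -0*3*(1 + 2*(0*3)) = -0*(1 + 2*0) = -0*(1 + 0) = -0 = -1*0 = 0)
r(w) = -5/8 + 2*w (r(w) = -5/8 + ((w + w) + 0) = -5/8 + (2*w + 0) = -5/8 + 2*w)
-25788/45279 + 34703/r(-145) = -25788/45279 + 34703/(-5/8 + 2*(-145)) = -25788*1/45279 + 34703/(-5/8 - 290) = -8596/15093 + 34703/(-2325/8) = -8596/15093 + 34703*(-8/2325) = -8596/15093 - 277624/2325 = -1403388244/11697075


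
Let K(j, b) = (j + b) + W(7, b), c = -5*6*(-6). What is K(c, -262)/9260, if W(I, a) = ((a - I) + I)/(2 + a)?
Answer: -10529/1203800 ≈ -0.0087465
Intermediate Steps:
W(I, a) = a/(2 + a)
c = 180 (c = -30*(-6) = 180)
K(j, b) = b + j + b/(2 + b) (K(j, b) = (j + b) + b/(2 + b) = (b + j) + b/(2 + b) = b + j + b/(2 + b))
K(c, -262)/9260 = ((-262 + (2 - 262)*(-262 + 180))/(2 - 262))/9260 = ((-262 - 260*(-82))/(-260))*(1/9260) = -(-262 + 21320)/260*(1/9260) = -1/260*21058*(1/9260) = -10529/130*1/9260 = -10529/1203800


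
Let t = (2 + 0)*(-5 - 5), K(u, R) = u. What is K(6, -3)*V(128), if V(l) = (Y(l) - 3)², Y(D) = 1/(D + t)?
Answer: 104329/1944 ≈ 53.667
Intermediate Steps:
t = -20 (t = 2*(-10) = -20)
Y(D) = 1/(-20 + D) (Y(D) = 1/(D - 20) = 1/(-20 + D))
V(l) = (-3 + 1/(-20 + l))² (V(l) = (1/(-20 + l) - 3)² = (-3 + 1/(-20 + l))²)
K(6, -3)*V(128) = 6*((-61 + 3*128)²/(-20 + 128)²) = 6*((-61 + 384)²/108²) = 6*(323²*(1/11664)) = 6*(104329*(1/11664)) = 6*(104329/11664) = 104329/1944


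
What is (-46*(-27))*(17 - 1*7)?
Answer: 12420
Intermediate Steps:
(-46*(-27))*(17 - 1*7) = 1242*(17 - 7) = 1242*10 = 12420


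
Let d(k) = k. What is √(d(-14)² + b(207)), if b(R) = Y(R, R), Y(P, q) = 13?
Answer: √209 ≈ 14.457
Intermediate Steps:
b(R) = 13
√(d(-14)² + b(207)) = √((-14)² + 13) = √(196 + 13) = √209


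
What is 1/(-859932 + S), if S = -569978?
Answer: -1/1429910 ≈ -6.9935e-7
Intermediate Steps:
1/(-859932 + S) = 1/(-859932 - 569978) = 1/(-1429910) = -1/1429910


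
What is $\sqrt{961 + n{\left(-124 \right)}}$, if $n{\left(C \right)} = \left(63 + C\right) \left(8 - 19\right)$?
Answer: $4 \sqrt{102} \approx 40.398$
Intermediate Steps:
$n{\left(C \right)} = -693 - 11 C$ ($n{\left(C \right)} = \left(63 + C\right) \left(-11\right) = -693 - 11 C$)
$\sqrt{961 + n{\left(-124 \right)}} = \sqrt{961 - -671} = \sqrt{961 + \left(-693 + 1364\right)} = \sqrt{961 + 671} = \sqrt{1632} = 4 \sqrt{102}$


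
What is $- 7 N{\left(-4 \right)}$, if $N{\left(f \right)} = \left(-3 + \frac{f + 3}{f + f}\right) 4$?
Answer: $\frac{161}{2} \approx 80.5$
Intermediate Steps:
$N{\left(f \right)} = -12 + \frac{2 \left(3 + f\right)}{f}$ ($N{\left(f \right)} = \left(-3 + \frac{3 + f}{2 f}\right) 4 = -12 + \frac{2 \left(3 + f\right)}{f}$)
$- 7 N{\left(-4 \right)} = - 7 \left(-10 + \frac{6}{-4}\right) = - 7 \left(-10 + 6 \left(- \frac{1}{4}\right)\right) = - 7 \left(-10 - \frac{3}{2}\right) = \left(-7\right) \left(- \frac{23}{2}\right) = \frac{161}{2}$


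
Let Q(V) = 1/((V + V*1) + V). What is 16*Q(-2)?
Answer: -8/3 ≈ -2.6667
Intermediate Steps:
Q(V) = 1/(3*V) (Q(V) = 1/((V + V) + V) = 1/(2*V + V) = 1/(3*V))
16*Q(-2) = 16*((⅓)/(-2)) = 16*((⅓)*(-½)) = 16*(-⅙) = -8/3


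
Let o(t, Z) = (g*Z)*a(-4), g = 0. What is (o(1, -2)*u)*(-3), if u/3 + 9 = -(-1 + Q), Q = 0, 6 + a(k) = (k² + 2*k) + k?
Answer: 0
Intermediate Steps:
a(k) = -6 + k² + 3*k (a(k) = -6 + ((k² + 2*k) + k) = -6 + (k² + 3*k) = -6 + k² + 3*k)
o(t, Z) = 0 (o(t, Z) = (0*Z)*(-6 + (-4)² + 3*(-4)) = 0*(-6 + 16 - 12) = 0*(-2) = 0)
u = -24 (u = -27 + 3*(-(-1 + 0)) = -27 + 3*(-1*(-1)) = -27 + 3*1 = -27 + 3 = -24)
(o(1, -2)*u)*(-3) = (0*(-24))*(-3) = 0*(-3) = 0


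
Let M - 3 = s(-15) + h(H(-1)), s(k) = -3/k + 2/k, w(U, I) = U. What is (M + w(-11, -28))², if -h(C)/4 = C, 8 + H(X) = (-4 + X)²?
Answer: 1297321/225 ≈ 5765.9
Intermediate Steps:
H(X) = -8 + (-4 + X)²
h(C) = -4*C
s(k) = -1/k
M = -974/15 (M = 3 + (-1/(-15) - 4*(-8 + (-4 - 1)²)) = 3 + (-1*(-1/15) - 4*(-8 + (-5)²)) = 3 + (1/15 - 4*(-8 + 25)) = 3 + (1/15 - 4*17) = 3 + (1/15 - 68) = 3 - 1019/15 = -974/15 ≈ -64.933)
(M + w(-11, -28))² = (-974/15 - 11)² = (-1139/15)² = 1297321/225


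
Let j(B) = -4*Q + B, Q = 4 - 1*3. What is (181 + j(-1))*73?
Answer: 12848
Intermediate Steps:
Q = 1 (Q = 4 - 3 = 1)
j(B) = -4 + B (j(B) = -4*1 + B = -4 + B)
(181 + j(-1))*73 = (181 + (-4 - 1))*73 = (181 - 5)*73 = 176*73 = 12848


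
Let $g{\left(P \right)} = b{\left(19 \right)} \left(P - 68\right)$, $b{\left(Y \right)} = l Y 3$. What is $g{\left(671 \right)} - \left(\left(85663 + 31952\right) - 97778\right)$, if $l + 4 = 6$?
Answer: $48905$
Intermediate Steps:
$l = 2$ ($l = -4 + 6 = 2$)
$b{\left(Y \right)} = 6 Y$ ($b{\left(Y \right)} = 2 Y 3 = 6 Y$)
$g{\left(P \right)} = -7752 + 114 P$ ($g{\left(P \right)} = 6 \cdot 19 \left(P - 68\right) = 114 \left(-68 + P\right) = -7752 + 114 P$)
$g{\left(671 \right)} - \left(\left(85663 + 31952\right) - 97778\right) = \left(-7752 + 114 \cdot 671\right) - \left(\left(85663 + 31952\right) - 97778\right) = \left(-7752 + 76494\right) - \left(117615 - 97778\right) = 68742 - 19837 = 48905$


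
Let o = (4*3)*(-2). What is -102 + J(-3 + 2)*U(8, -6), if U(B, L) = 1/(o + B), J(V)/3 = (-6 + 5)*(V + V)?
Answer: -819/8 ≈ -102.38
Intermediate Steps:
o = -24 (o = 12*(-2) = -24)
J(V) = -6*V (J(V) = 3*((-6 + 5)*(V + V)) = 3*(-2*V) = -6*V)
U(B, L) = 1/(-24 + B)
-102 + J(-3 + 2)*U(8, -6) = -102 + (-6*(-3 + 2))/(-24 + 8) = -102 - 6*(-1)/(-16) = -102 + 6*(-1/16) = -102 - 3/8 = -819/8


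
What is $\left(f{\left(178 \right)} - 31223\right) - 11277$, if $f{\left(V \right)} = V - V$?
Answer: $-42500$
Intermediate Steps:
$f{\left(V \right)} = 0$
$\left(f{\left(178 \right)} - 31223\right) - 11277 = \left(0 - 31223\right) - 11277 = -31223 - 11277 = -42500$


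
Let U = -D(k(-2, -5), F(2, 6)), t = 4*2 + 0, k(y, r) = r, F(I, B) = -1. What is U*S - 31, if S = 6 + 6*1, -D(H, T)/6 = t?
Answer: 545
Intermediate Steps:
t = 8 (t = 8 + 0 = 8)
D(H, T) = -48 (D(H, T) = -6*8 = -48)
U = 48 (U = -1*(-48) = 48)
S = 12 (S = 6 + 6 = 12)
U*S - 31 = 48*12 - 31 = 576 - 31 = 545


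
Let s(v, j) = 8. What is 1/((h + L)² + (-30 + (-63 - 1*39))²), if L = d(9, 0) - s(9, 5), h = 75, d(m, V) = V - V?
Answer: 1/21913 ≈ 4.5635e-5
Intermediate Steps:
d(m, V) = 0
L = -8 (L = 0 - 1*8 = 0 - 8 = -8)
1/((h + L)² + (-30 + (-63 - 1*39))²) = 1/((75 - 8)² + (-30 + (-63 - 1*39))²) = 1/(67² + (-30 + (-63 - 39))²) = 1/(4489 + (-30 - 102)²) = 1/(4489 + (-132)²) = 1/(4489 + 17424) = 1/21913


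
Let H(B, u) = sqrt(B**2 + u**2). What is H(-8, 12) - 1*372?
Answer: -372 + 4*sqrt(13) ≈ -357.58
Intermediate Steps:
H(-8, 12) - 1*372 = sqrt((-8)**2 + 12**2) - 1*372 = sqrt(64 + 144) - 372 = sqrt(208) - 372 = 4*sqrt(13) - 372 = -372 + 4*sqrt(13)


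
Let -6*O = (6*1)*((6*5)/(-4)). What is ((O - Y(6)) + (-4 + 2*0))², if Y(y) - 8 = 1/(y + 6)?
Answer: 3025/144 ≈ 21.007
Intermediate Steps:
Y(y) = 8 + 1/(6 + y) (Y(y) = 8 + 1/(y + 6) = 8 + 1/(6 + y))
O = 15/2 (O = -6*1*(6*5)/(-4)/6 = -30*(-1)/4 = -(-15)/2 = -⅙*(-45) = 15/2 ≈ 7.5000)
((O - Y(6)) + (-4 + 2*0))² = ((15/2 - (49 + 8*6)/(6 + 6)) + (-4 + 2*0))² = ((15/2 - (49 + 48)/12) + (-4 + 0))² = ((15/2 - 97/12) - 4)² = (-7/12 - 4)² = (-55/12)² = 3025/144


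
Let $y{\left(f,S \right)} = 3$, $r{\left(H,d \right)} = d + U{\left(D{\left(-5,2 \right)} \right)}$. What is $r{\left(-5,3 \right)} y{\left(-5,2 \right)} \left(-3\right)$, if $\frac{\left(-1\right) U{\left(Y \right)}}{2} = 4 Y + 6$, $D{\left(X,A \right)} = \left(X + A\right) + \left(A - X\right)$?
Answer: $369$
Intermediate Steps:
$D{\left(X,A \right)} = 2 A$ ($D{\left(X,A \right)} = \left(A + X\right) + \left(A - X\right) = 2 A$)
$U{\left(Y \right)} = -12 - 8 Y$ ($U{\left(Y \right)} = - 2 \left(4 Y + 6\right) = - 2 \left(6 + 4 Y\right) = -12 - 8 Y$)
$r{\left(H,d \right)} = -44 + d$ ($r{\left(H,d \right)} = d - \left(12 + 8 \cdot 2 \cdot 2\right) = d - 44 = -44 + d$)
$r{\left(-5,3 \right)} y{\left(-5,2 \right)} \left(-3\right) = \left(-44 + 3\right) 3 \left(-3\right) = \left(-41\right) 3 \left(-3\right) = \left(-123\right) \left(-3\right) = 369$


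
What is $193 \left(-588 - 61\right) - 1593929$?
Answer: $-1719186$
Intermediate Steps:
$193 \left(-588 - 61\right) - 1593929 = 193 \left(-649\right) - 1593929 = -125257 - 1593929 = -1719186$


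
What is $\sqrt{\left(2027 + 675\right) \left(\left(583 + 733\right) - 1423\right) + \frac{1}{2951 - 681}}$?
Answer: $\frac{i \sqrt{1489775528330}}{2270} \approx 537.69 i$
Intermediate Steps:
$\sqrt{\left(2027 + 675\right) \left(\left(583 + 733\right) - 1423\right) + \frac{1}{2951 - 681}} = \sqrt{2702 \left(1316 - 1423\right) + \frac{1}{2270}} = \sqrt{2702 \left(-107\right) + \frac{1}{2270}} = \sqrt{-289114 + \frac{1}{2270}} = \sqrt{- \frac{656288779}{2270}} = \frac{i \sqrt{1489775528330}}{2270}$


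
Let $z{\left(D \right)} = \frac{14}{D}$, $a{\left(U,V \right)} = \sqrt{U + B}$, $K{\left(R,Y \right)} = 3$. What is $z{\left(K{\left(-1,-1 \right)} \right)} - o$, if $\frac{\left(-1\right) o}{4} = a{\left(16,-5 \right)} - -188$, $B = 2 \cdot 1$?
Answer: $\frac{2270}{3} + 12 \sqrt{2} \approx 773.64$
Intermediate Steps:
$B = 2$
$a{\left(U,V \right)} = \sqrt{2 + U}$ ($a{\left(U,V \right)} = \sqrt{U + 2} = \sqrt{2 + U}$)
$o = -752 - 12 \sqrt{2}$ ($o = - 4 \left(\sqrt{2 + 16} - -188\right) = - 4 \left(\sqrt{18} + 188\right) = - 4 \left(3 \sqrt{2} + 188\right) = - 4 \left(188 + 3 \sqrt{2}\right) = -752 - 12 \sqrt{2} \approx -768.97$)
$z{\left(K{\left(-1,-1 \right)} \right)} - o = \frac{14}{3} - \left(-752 - 12 \sqrt{2}\right) = 14 \cdot \frac{1}{3} + \left(752 + 12 \sqrt{2}\right) = \frac{14}{3} + \left(752 + 12 \sqrt{2}\right) = \frac{2270}{3} + 12 \sqrt{2}$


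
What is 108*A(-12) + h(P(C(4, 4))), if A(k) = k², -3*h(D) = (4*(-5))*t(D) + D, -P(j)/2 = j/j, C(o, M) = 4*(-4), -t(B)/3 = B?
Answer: 46778/3 ≈ 15593.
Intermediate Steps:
t(B) = -3*B
C(o, M) = -16
P(j) = -2 (P(j) = -2*j/j = -2*1 = -2)
h(D) = -61*D/3 (h(D) = -((4*(-5))*(-3*D) + D)/3 = -(-(-60)*D + D)/3 = -(60*D + D)/3 = -61*D/3)
108*A(-12) + h(P(C(4, 4))) = 108*(-12)² - 61/3*(-2) = 108*144 + 122/3 = 15552 + 122/3 = 46778/3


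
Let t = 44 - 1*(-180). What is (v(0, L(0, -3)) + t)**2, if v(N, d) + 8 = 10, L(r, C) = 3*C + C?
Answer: 51076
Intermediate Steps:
L(r, C) = 4*C
v(N, d) = 2 (v(N, d) = -8 + 10 = 2)
t = 224 (t = 44 + 180 = 224)
(v(0, L(0, -3)) + t)**2 = (2 + 224)**2 = 226**2 = 51076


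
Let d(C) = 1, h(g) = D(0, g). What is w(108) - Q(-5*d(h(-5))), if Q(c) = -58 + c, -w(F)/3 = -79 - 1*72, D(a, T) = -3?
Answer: 516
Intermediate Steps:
h(g) = -3
w(F) = 453 (w(F) = -3*(-79 - 1*72) = -3*(-79 - 72) = -3*(-151) = 453)
w(108) - Q(-5*d(h(-5))) = 453 - (-58 - 5*1) = 453 - (-58 - 5) = 453 - 1*(-63) = 453 + 63 = 516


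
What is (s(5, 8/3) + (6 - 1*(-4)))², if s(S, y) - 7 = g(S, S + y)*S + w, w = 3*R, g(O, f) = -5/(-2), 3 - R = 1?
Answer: 5041/4 ≈ 1260.3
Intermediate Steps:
R = 2 (R = 3 - 1*1 = 3 - 1 = 2)
g(O, f) = 5/2 (g(O, f) = -5*(-½) = 5/2)
w = 6 (w = 3*2 = 6)
s(S, y) = 13 + 5*S/2 (s(S, y) = 7 + (5*S/2 + 6) = 7 + (6 + 5*S/2) = 13 + 5*S/2)
(s(5, 8/3) + (6 - 1*(-4)))² = ((13 + (5/2)*5) + (6 - 1*(-4)))² = ((13 + 25/2) + (6 + 4))² = (51/2 + 10)² = (71/2)² = 5041/4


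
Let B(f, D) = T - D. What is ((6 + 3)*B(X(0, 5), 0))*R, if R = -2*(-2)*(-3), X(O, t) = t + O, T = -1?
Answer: 108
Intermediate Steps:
X(O, t) = O + t
R = -12 (R = 4*(-3) = -12)
B(f, D) = -1 - D
((6 + 3)*B(X(0, 5), 0))*R = ((6 + 3)*(-1 - 1*0))*(-12) = (9*(-1 + 0))*(-12) = (9*(-1))*(-12) = -9*(-12) = 108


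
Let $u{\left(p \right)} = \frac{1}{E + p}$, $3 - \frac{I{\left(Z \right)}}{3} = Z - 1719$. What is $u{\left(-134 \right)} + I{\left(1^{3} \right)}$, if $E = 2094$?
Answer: $\frac{10119481}{1960} \approx 5163.0$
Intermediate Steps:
$I{\left(Z \right)} = 5166 - 3 Z$ ($I{\left(Z \right)} = 9 - 3 \left(Z - 1719\right) = 9 - 3 \left(-1719 + Z\right) = 9 - \left(-5157 + 3 Z\right) = 5166 - 3 Z$)
$u{\left(p \right)} = \frac{1}{2094 + p}$
$u{\left(-134 \right)} + I{\left(1^{3} \right)} = \frac{1}{2094 - 134} + \left(5166 - 3 \cdot 1^{3}\right) = \frac{1}{1960} + \left(5166 - 3\right) = \frac{1}{1960} + 5163 = \frac{10119481}{1960}$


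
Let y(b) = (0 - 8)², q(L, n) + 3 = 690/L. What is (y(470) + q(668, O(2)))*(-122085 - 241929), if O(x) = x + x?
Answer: -3771003033/167 ≈ -2.2581e+7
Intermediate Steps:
O(x) = 2*x
q(L, n) = -3 + 690/L
y(b) = 64 (y(b) = (-8)² = 64)
(y(470) + q(668, O(2)))*(-122085 - 241929) = (64 + (-3 + 690/668))*(-122085 - 241929) = (64 + (-3 + 690*(1/668)))*(-364014) = (64 + (-3 + 345/334))*(-364014) = (64 - 657/334)*(-364014) = (20719/334)*(-364014) = -3771003033/167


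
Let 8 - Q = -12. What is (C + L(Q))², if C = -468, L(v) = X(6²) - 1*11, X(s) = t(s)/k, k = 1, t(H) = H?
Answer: 196249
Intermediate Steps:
Q = 20 (Q = 8 - 1*(-12) = 8 + 12 = 20)
X(s) = s (X(s) = s/1 = s*1 = s)
L(v) = 25 (L(v) = 6² - 1*11 = 36 - 11 = 25)
(C + L(Q))² = (-468 + 25)² = (-443)² = 196249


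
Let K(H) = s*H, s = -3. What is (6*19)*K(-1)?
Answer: 342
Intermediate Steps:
K(H) = -3*H
(6*19)*K(-1) = (6*19)*(-3*(-1)) = 114*3 = 342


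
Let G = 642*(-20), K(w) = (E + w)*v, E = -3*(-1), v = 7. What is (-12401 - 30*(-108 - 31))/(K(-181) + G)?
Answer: 8231/14086 ≈ 0.58434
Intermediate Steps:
E = 3
K(w) = 21 + 7*w (K(w) = (3 + w)*7 = 21 + 7*w)
G = -12840
(-12401 - 30*(-108 - 31))/(K(-181) + G) = (-12401 - 30*(-108 - 31))/((21 + 7*(-181)) - 12840) = (-12401 - 30*(-139))/((21 - 1267) - 12840) = (-12401 + 4170)/(-1246 - 12840) = -8231/(-14086) = -8231*(-1/14086) = 8231/14086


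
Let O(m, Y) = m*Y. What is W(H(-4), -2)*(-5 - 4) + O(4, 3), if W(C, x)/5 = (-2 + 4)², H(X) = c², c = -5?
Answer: -168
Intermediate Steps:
H(X) = 25 (H(X) = (-5)² = 25)
W(C, x) = 20 (W(C, x) = 5*(-2 + 4)² = 5*2² = 5*4 = 20)
O(m, Y) = Y*m
W(H(-4), -2)*(-5 - 4) + O(4, 3) = 20*(-5 - 4) + 3*4 = 20*(-9) + 12 = -180 + 12 = -168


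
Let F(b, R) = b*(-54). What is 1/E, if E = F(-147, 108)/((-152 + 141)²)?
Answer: 121/7938 ≈ 0.015243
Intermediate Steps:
F(b, R) = -54*b
E = 7938/121 (E = (-54*(-147))/((-152 + 141)²) = 7938/((-11)²) = 7938/121 ≈ 65.603)
1/E = 1/(7938/121) = 121/7938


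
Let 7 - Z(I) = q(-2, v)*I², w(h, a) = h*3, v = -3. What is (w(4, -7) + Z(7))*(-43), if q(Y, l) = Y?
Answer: -5031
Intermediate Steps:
w(h, a) = 3*h
Z(I) = 7 + 2*I² (Z(I) = 7 - (-2)*I² = 7 + 2*I²)
(w(4, -7) + Z(7))*(-43) = (3*4 + (7 + 2*7²))*(-43) = (12 + (7 + 2*49))*(-43) = (12 + (7 + 98))*(-43) = (12 + 105)*(-43) = 117*(-43) = -5031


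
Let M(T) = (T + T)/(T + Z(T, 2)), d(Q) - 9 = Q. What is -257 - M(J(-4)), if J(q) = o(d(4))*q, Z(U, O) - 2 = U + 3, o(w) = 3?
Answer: -4907/19 ≈ -258.26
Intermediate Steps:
d(Q) = 9 + Q
Z(U, O) = 5 + U (Z(U, O) = 2 + (U + 3) = 2 + (3 + U) = 5 + U)
J(q) = 3*q
M(T) = 2*T/(5 + 2*T) (M(T) = (T + T)/(T + (5 + T)) = (2*T)/(5 + 2*T) = 2*T/(5 + 2*T))
-257 - M(J(-4)) = -257 - 2*3*(-4)/(5 + 2*(3*(-4))) = -257 - 2*(-12)/(5 + 2*(-12)) = -257 - 2*(-12)/(5 - 24) = -257 - 2*(-12)/(-19) = -257 - 2*(-12)*(-1)/19 = -257 - 1*24/19 = -257 - 24/19 = -4907/19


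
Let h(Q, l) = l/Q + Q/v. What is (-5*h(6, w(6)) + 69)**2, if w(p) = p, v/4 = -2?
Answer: 73441/16 ≈ 4590.1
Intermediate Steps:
v = -8 (v = 4*(-2) = -8)
h(Q, l) = -Q/8 + l/Q (h(Q, l) = l/Q + Q/(-8) = l/Q + Q*(-1/8) = l/Q - Q/8 = -Q/8 + l/Q)
(-5*h(6, w(6)) + 69)**2 = (-5*(-1/8*6 + 6/6) + 69)**2 = (-5*(-3/4 + 6*(1/6)) + 69)**2 = (-5*(-3/4 + 1) + 69)**2 = (-5*1/4 + 69)**2 = (-5/4 + 69)**2 = (271/4)**2 = 73441/16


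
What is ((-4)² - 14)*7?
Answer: 14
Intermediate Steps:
((-4)² - 14)*7 = (16 - 14)*7 = 2*7 = 14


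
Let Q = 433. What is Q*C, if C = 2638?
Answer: 1142254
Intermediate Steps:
Q*C = 433*2638 = 1142254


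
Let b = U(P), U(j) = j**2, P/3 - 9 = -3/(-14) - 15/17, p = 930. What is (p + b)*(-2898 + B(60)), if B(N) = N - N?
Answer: -18230390847/4046 ≈ -4.5058e+6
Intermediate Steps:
B(N) = 0
P = 5949/238 (P = 27 + 3*(-3/(-14) - 15/17) = 27 + 3*(-3*(-1/14) - 15*1/17) = 27 + 3*(3/14 - 15/17) = 27 + 3*(-159/238) = 27 - 477/238 = 5949/238 ≈ 24.996)
b = 35390601/56644 (b = (5949/238)**2 = 35390601/56644 ≈ 624.79)
(p + b)*(-2898 + B(60)) = (930 + 35390601/56644)*(-2898 + 0) = (88069521/56644)*(-2898) = -18230390847/4046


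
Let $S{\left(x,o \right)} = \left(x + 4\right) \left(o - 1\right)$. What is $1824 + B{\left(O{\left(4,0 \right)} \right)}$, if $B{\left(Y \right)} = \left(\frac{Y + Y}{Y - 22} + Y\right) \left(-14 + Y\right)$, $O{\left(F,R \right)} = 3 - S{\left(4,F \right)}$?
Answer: $\frac{108567}{43} \approx 2524.8$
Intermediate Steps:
$S{\left(x,o \right)} = \left(-1 + o\right) \left(4 + x\right)$ ($S{\left(x,o \right)} = \left(4 + x\right) \left(-1 + o\right) = \left(-1 + o\right) \left(4 + x\right)$)
$O{\left(F,R \right)} = 11 - 8 F$ ($O{\left(F,R \right)} = 3 - \left(-4 - 4 + 4 F + F 4\right) = 3 - \left(-4 - 4 + 4 F + 4 F\right) = 3 - \left(-8 + 8 F\right) = 11 - 8 F$)
$B{\left(Y \right)} = \left(-14 + Y\right) \left(Y + \frac{2 Y}{-22 + Y}\right)$ ($B{\left(Y \right)} = \left(\frac{2 Y}{-22 + Y} + Y\right) \left(-14 + Y\right) = \left(Y + \frac{2 Y}{-22 + Y}\right) \left(-14 + Y\right) = \left(-14 + Y\right) \left(Y + \frac{2 Y}{-22 + Y}\right)$)
$1824 + B{\left(O{\left(4,0 \right)} \right)} = 1824 + \frac{\left(11 - 32\right) \left(280 + \left(11 - 32\right)^{2} - 34 \left(11 - 32\right)\right)}{-22 + \left(11 - 32\right)} = 1824 - \frac{21 \left(280 + \left(-21\right)^{2} - -714\right)}{-22 - 21} = 1824 - \frac{21 \left(280 + 441 + 714\right)}{-43} = 1824 - \left(- \frac{21}{43}\right) 1435 = 1824 + \frac{30135}{43} = \frac{108567}{43}$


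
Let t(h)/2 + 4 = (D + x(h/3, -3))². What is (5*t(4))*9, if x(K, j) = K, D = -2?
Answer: -320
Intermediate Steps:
t(h) = -8 + 2*(-2 + h/3)²
(5*t(4))*9 = (5*((2/9)*4*(-12 + 4)))*9 = (5*((2/9)*4*(-8)))*9 = (5*(-64/9))*9 = -320/9*9 = -320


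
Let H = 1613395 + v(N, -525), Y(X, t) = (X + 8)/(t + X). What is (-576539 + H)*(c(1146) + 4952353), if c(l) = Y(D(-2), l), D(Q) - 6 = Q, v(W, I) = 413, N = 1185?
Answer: 2953730296498889/575 ≈ 5.1369e+12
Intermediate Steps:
D(Q) = 6 + Q
Y(X, t) = (8 + X)/(X + t)
c(l) = 12/(4 + l) (c(l) = (8 + (6 - 2))/((6 - 2) + l) = (8 + 4)/(4 + l) = 12/(4 + l))
H = 1613808 (H = 1613395 + 413 = 1613808)
(-576539 + H)*(c(1146) + 4952353) = (-576539 + 1613808)*(12/(4 + 1146) + 4952353) = 1037269*(12/1150 + 4952353) = 1037269*(12*(1/1150) + 4952353) = 1037269*(6/575 + 4952353) = 1037269*(2847602981/575) = 2953730296498889/575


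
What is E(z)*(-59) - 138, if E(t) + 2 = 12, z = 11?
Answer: -728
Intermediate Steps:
E(t) = 10 (E(t) = -2 + 12 = 10)
E(z)*(-59) - 138 = 10*(-59) - 138 = -590 - 138 = -728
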